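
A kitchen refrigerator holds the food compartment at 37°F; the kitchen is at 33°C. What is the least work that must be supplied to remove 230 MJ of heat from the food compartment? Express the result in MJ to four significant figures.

25.19 MJ

In absolute terms T_C = 275.93 K and T_H = 306.15 K, so ΔT = 30.22 K.
The reversible limit is COP_R = T_C/ΔT = 9.130, so W_min = Q_C/COP = Q_C·ΔT/T_C.
W_min = 230.0 × 30.22/275.93 = 25.19 MJ.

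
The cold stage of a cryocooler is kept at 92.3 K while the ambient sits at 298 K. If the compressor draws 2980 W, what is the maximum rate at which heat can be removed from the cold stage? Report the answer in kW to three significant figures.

1.34 kW

The reservoir spacing is ΔT = 298 − 92.3 = 205.7 K.
COP_Carnot = T_C/ΔT = 92.30/205.7 = 0.4487.
Q̇_max = COP_Carnot × Ẇ = 0.4487 × 2980 W = 1337 W = 1.337 kW.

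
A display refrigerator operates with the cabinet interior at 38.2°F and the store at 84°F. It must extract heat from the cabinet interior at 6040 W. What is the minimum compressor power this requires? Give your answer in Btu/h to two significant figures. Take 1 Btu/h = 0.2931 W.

1900 Btu/h

In absolute terms T_C = 276.59 K and T_H = 302.04 K, so ΔT = 25.44 K.
COP_Carnot = T_C/ΔT = 276.59/25.44 = 10.87.
Ẇ_min = Q̇/COP_Carnot = 6040/10.87 = 555.6 W = 1896 Btu/h.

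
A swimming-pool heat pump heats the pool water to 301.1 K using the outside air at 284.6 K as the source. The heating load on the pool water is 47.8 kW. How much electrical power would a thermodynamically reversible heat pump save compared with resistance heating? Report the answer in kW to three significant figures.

45.2 kW

The reservoir spacing is ΔT = 301.1 − 284.6 = 16.50 K.
COP_Carnot = T_H/ΔT = 301.10/16.50 = 18.25.
Resistance heating needs Ẇ_res = Q̇_H = 47.80 kW; the reversible heat pump needs only Ẇ_hp = Q̇_H/COP = 2.619 kW.
Saving = 47.80 − 2.619 = 45.18 kW.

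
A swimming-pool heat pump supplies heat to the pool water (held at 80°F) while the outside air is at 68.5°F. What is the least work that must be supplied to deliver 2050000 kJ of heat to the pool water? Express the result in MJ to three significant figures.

In absolute terms T_C = 293.43 K and T_H = 299.82 K, so ΔT = 6.389 K.
The reversible limit is COP_HP = T_H/ΔT = 46.93, so W_min = Q_H/COP = Q_H·ΔT/T_H.
W_min = 2050000 × 6.389/299.82 = 43680 kJ = 43.68 MJ.

43.7 MJ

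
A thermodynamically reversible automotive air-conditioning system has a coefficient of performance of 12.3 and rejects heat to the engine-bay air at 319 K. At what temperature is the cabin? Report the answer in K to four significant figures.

For a Carnot refrigerator COP_R = T_C/(T_H − T_C), so T_C = COP·T_H/(1 + COP).
With T_H = 319.00 K, T_C = 12.3 × 319.00/13.30 = 295.02 K.

295.0 K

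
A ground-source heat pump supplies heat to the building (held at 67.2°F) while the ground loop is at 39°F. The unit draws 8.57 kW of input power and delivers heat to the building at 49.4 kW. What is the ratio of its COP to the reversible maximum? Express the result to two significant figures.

0.31

COP_actual = Q̇_H/Ẇ = 49.40/8.570 = 5.764.
In absolute terms T_C = 277.04 K and T_H = 292.71 K, so ΔT = 15.67 K.
COP_Carnot = T_H/ΔT = 292.71/15.67 = 18.68.
η_II = COP_actual/COP_Carnot = 5.764/18.68 = 0.3085.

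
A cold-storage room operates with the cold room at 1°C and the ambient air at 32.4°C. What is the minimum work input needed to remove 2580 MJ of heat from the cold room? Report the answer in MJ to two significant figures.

In absolute terms T_C = 274.15 K and T_H = 305.55 K, so ΔT = 31.40 K.
The reversible limit is COP_R = T_C/ΔT = 8.731, so W_min = Q_C/COP = Q_C·ΔT/T_C.
W_min = 2580 × 31.40/274.15 = 295.5 MJ.

300 MJ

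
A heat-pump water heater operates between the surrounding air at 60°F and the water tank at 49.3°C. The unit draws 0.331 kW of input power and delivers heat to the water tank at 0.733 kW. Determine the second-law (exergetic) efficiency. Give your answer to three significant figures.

COP_actual = Q̇_H/Ẇ = 0.7330/0.3310 = 2.215.
In absolute terms T_C = 288.71 K and T_H = 322.45 K, so ΔT = 33.74 K.
COP_Carnot = T_H/ΔT = 322.45/33.74 = 9.556.
η_II = COP_actual/COP_Carnot = 2.215/9.556 = 0.2317.

0.232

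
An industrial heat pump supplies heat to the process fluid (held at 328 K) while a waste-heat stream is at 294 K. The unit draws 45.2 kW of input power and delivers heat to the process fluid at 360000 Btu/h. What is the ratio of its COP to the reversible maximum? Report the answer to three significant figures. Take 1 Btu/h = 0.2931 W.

Converting, Q̇_H = 360000 Btu/h = 105.5 kW, so COP_actual = Q̇_H/Ẇ = 105.5/45.20 = 2.334.
The reservoir spacing is ΔT = 328 − 294 = 34.00 K.
COP_Carnot = T_H/ΔT = 328.00/34.00 = 9.647.
η_II = COP_actual/COP_Carnot = 2.334/9.647 = 0.2420.

0.242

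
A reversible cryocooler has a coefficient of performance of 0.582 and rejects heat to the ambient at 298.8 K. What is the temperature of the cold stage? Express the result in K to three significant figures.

110 K

For a Carnot refrigerator COP_R = T_C/(T_H − T_C), so T_C = COP·T_H/(1 + COP).
With T_H = 298.80 K, T_C = 0.582 × 298.80/1.582 = 109.93 K.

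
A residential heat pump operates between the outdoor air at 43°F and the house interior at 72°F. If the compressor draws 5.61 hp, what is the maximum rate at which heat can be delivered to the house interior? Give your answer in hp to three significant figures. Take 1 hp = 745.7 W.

In absolute terms T_C = 279.26 K and T_H = 295.37 K, so ΔT = 16.11 K.
COP_Carnot = T_H/ΔT = 295.37/16.11 = 18.33.
Q̇_max = COP_Carnot × Ẇ = 18.33 × 5.610 hp = 102.9 hp.

103 hp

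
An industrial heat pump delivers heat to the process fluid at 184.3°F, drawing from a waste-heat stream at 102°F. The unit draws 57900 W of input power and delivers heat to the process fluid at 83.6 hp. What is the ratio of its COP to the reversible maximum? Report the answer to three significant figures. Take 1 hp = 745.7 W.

Converting, Q̇_H = 83.60 hp = 62340 W, so COP_actual = Q̇_H/Ẇ = 62340/57900 = 1.077.
In absolute terms T_C = 312.04 K and T_H = 357.76 K, so ΔT = 45.72 K.
COP_Carnot = T_H/ΔT = 357.76/45.72 = 7.825.
η_II = COP_actual/COP_Carnot = 1.077/7.825 = 0.1376.

0.138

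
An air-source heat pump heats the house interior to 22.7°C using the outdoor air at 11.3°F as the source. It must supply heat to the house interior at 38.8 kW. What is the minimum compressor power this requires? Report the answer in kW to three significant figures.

4.49 kW

In absolute terms T_C = 261.65 K and T_H = 295.85 K, so ΔT = 34.20 K.
COP_Carnot = T_H/ΔT = 295.85/34.20 = 8.651.
Ẇ_min = Q̇/COP_Carnot = 38.80/8.651 = 4.485 kW.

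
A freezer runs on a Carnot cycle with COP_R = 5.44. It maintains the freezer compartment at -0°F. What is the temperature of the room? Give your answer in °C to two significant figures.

29 °C

COP_R = T_C/(T_H − T_C) gives T_H − T_C = T_C/COP.
With T_C = 255.37 K, T_H = 255.37 × (1 + 1/5.44) = 302.32 K.
Converting, 302.32 K = 29.17°C.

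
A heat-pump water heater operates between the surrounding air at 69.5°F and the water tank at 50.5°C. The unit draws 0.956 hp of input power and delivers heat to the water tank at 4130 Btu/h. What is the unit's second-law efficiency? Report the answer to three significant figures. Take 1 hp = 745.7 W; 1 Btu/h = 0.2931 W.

Converting, Q̇_H = 4130 Btu/h = 1.623 hp, so COP_actual = Q̇_H/Ẇ = 1.623/0.9560 = 1.698.
In absolute terms T_C = 293.98 K and T_H = 323.65 K, so ΔT = 29.67 K.
COP_Carnot = T_H/ΔT = 323.65/29.67 = 10.91.
η_II = COP_actual/COP_Carnot = 1.698/10.91 = 0.1556.

0.156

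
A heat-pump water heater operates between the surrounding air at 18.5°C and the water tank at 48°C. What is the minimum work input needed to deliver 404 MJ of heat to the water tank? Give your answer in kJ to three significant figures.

In absolute terms T_C = 291.65 K and T_H = 321.15 K, so ΔT = 29.50 K.
The reversible limit is COP_HP = T_H/ΔT = 10.89, so W_min = Q_H/COP = Q_H·ΔT/T_H.
W_min = 404.0 × 29.50/321.15 = 37.11 MJ = 37110 kJ.

37100 kJ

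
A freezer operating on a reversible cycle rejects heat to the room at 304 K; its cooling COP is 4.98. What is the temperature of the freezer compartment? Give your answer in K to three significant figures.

253 K

For a Carnot refrigerator COP_R = T_C/(T_H − T_C), so T_C = COP·T_H/(1 + COP).
With T_H = 304.00 K, T_C = 4.98 × 304.00/5.980 = 253.16 K.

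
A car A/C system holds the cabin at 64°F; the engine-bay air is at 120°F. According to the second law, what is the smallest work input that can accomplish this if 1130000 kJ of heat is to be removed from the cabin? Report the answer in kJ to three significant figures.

121000 kJ

In absolute terms T_C = 290.93 K and T_H = 322.04 K, so ΔT = 31.11 K.
The reversible limit is COP_R = T_C/ΔT = 9.351, so W_min = Q_C/COP = Q_C·ΔT/T_C.
W_min = 1130000 × 31.11/290.93 = 120800 kJ.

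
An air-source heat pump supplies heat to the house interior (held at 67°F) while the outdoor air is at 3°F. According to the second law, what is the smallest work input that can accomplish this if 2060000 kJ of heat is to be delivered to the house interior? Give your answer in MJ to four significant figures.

In absolute terms T_C = 257.04 K and T_H = 292.59 K, so ΔT = 35.56 K.
The reversible limit is COP_HP = T_H/ΔT = 8.229, so W_min = Q_H/COP = Q_H·ΔT/T_H.
W_min = 2060000 × 35.56/292.59 = 250300 kJ = 250.3 MJ.

250.3 MJ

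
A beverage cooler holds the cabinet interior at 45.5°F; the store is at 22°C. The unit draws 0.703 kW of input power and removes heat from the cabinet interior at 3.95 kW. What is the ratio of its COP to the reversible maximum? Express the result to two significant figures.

COP_actual = Q̇_C/Ẇ = 3.950/0.7030 = 5.619.
In absolute terms T_C = 280.65 K and T_H = 295.15 K, so ΔT = 14.50 K.
COP_Carnot = T_C/ΔT = 280.65/14.50 = 19.36.
η_II = COP_actual/COP_Carnot = 5.619/19.36 = 0.2903.

0.29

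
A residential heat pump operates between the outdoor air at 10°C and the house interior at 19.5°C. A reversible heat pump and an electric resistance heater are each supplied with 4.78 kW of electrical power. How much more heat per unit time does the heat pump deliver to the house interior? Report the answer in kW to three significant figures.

In absolute terms T_C = 283.15 K and T_H = 292.65 K, so ΔT = 9.500 K.
COP_Carnot = T_H/ΔT = 292.65/9.500 = 30.81.
The heat pump delivers Q̇_H = COP × Ẇ = 147.2 kW; the resistance heater delivers Ẇ = 4.780 kW.
Extra = (COP − 1)·Ẇ = 142.5 kW.

142 kW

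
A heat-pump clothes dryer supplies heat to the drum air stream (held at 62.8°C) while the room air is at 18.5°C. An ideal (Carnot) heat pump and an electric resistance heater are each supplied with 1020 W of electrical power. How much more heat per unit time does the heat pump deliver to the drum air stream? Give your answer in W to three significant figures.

6720 W

In absolute terms T_C = 291.65 K and T_H = 335.95 K, so ΔT = 44.30 K.
COP_Carnot = T_H/ΔT = 335.95/44.30 = 7.584.
The heat pump delivers Q̇_H = COP × Ẇ = 7735 W; the resistance heater delivers Ẇ = 1020 W.
Extra = (COP − 1)·Ẇ = 6715 W.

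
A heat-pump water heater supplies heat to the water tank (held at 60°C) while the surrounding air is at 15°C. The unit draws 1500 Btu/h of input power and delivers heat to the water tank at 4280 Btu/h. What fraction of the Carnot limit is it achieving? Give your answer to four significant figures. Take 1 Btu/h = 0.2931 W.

COP_actual = Q̇_H/Ẇ = 4280/1500 = 2.853.
In absolute terms T_C = 288.15 K and T_H = 333.15 K, so ΔT = 45.00 K.
COP_Carnot = T_H/ΔT = 333.15/45.00 = 7.403.
η_II = COP_actual/COP_Carnot = 2.853/7.403 = 0.3854.

0.3854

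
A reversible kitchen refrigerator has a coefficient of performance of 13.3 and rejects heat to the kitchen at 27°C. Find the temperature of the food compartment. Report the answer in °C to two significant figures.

For a Carnot refrigerator COP_R = T_C/(T_H − T_C), so T_C = COP·T_H/(1 + COP).
With T_H = 300.15 K, T_C = 13.3 × 300.15/14.30 = 279.16 K.
Converting, 279.16 K = 6.01°C.

6.0 °C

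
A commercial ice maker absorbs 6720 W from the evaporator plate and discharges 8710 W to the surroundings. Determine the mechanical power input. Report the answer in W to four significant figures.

1990 W

For a cyclic device the first law requires Q̇_H = Q̇_C + Ẇ.
Ẇ = Q̇_H − Q̇_C = 1990 W.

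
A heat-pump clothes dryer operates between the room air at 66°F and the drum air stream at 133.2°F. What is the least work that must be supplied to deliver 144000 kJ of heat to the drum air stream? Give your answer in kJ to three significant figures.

In absolute terms T_C = 292.04 K and T_H = 329.37 K, so ΔT = 37.33 K.
The reversible limit is COP_HP = T_H/ΔT = 8.822, so W_min = Q_H/COP = Q_H·ΔT/T_H.
W_min = 144000 × 37.33/329.37 = 16320 kJ.

16300 kJ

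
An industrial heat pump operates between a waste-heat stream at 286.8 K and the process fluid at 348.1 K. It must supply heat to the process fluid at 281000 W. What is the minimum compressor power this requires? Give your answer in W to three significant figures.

49500 W

The reservoir spacing is ΔT = 348.1 − 286.8 = 61.30 K.
COP_Carnot = T_H/ΔT = 348.10/61.30 = 5.679.
Ẇ_min = Q̇/COP_Carnot = 281000/5.679 = 49480 W.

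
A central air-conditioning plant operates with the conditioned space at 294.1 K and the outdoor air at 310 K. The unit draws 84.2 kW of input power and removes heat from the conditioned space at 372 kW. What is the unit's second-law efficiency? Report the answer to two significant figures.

COP_actual = Q̇_C/Ẇ = 372.0/84.20 = 4.418.
The reservoir spacing is ΔT = 310 − 294.1 = 15.90 K.
COP_Carnot = T_C/ΔT = 294.10/15.90 = 18.50.
η_II = COP_actual/COP_Carnot = 4.418/18.50 = 0.2389.

0.24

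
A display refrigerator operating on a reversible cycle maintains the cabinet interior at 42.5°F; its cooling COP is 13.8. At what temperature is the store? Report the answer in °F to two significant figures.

COP_R = T_C/(T_H − T_C) gives T_H − T_C = T_C/COP.
With T_C = 278.98 K, T_H = 278.98 × (1 + 1/13.8) = 299.20 K.
Converting, 299.20 K = 78.89°F.

79 °F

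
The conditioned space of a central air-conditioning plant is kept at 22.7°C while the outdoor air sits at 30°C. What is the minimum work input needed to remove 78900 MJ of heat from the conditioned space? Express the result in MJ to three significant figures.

1950 MJ

In absolute terms T_C = 295.85 K and T_H = 303.15 K, so ΔT = 7.300 K.
The reversible limit is COP_R = T_C/ΔT = 40.53, so W_min = Q_C/COP = Q_C·ΔT/T_C.
W_min = 78900 × 7.300/295.85 = 1947 MJ.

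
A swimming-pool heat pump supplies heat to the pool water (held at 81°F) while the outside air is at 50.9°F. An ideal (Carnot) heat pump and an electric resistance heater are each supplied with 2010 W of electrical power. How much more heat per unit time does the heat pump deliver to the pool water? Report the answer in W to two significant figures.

34000 W

In absolute terms T_C = 283.65 K and T_H = 300.37 K, so ΔT = 16.72 K.
COP_Carnot = T_H/ΔT = 300.37/16.72 = 17.96.
The heat pump delivers Q̇_H = COP × Ẇ = 36100 W; the resistance heater delivers Ẇ = 2010 W.
Extra = (COP − 1)·Ẇ = 34090 W.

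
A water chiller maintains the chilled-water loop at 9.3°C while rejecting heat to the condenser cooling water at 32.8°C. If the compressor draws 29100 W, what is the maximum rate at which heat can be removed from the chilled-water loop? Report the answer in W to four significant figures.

In absolute terms T_C = 282.45 K and T_H = 305.95 K, so ΔT = 23.50 K.
COP_Carnot = T_C/ΔT = 282.45/23.50 = 12.02.
Q̇_max = COP_Carnot × Ẇ = 12.02 × 29100 W = 349800 W.

349800 W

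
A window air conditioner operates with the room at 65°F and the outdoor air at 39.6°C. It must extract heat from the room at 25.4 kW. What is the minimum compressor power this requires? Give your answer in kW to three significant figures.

In absolute terms T_C = 291.48 K and T_H = 312.75 K, so ΔT = 21.27 K.
COP_Carnot = T_C/ΔT = 291.48/21.27 = 13.71.
Ẇ_min = Q̇/COP_Carnot = 25.40/13.71 = 1.853 kW.

1.85 kW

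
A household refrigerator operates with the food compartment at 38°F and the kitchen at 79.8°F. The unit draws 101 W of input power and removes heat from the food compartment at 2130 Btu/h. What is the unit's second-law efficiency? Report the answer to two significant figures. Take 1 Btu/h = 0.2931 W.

Converting, Q̇_C = 2130 Btu/h = 624.3 W, so COP_actual = Q̇_C/Ẇ = 624.3/101.0 = 6.181.
In absolute terms T_C = 276.48 K and T_H = 299.71 K, so ΔT = 23.22 K.
COP_Carnot = T_C/ΔT = 276.48/23.22 = 11.91.
η_II = COP_actual/COP_Carnot = 6.181/11.91 = 0.5192.

0.52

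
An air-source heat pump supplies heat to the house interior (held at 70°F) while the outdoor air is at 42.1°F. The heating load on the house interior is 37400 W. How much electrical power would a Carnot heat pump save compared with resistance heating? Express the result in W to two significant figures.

In absolute terms T_C = 278.76 K and T_H = 294.26 K, so ΔT = 15.50 K.
COP_Carnot = T_H/ΔT = 294.26/15.50 = 18.98.
Resistance heating needs Ẇ_res = Q̇_H = 37400 W; the reversible heat pump needs only Ẇ_hp = Q̇_H/COP = 1970 W.
Saving = 37400 − 1970 = 35430 W.

35000 W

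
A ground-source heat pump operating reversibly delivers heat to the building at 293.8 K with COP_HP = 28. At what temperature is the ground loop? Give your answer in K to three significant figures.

283 K

COP_HP = T_H/(T_H − T_C) gives T_H − T_C = T_H/COP.
With T_H = 293.80 K, T_C = 293.80 × (1 − 1/28) = 283.31 K.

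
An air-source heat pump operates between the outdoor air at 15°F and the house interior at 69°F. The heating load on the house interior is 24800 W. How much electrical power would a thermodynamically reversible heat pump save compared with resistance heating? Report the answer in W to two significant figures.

In absolute terms T_C = 263.71 K and T_H = 293.71 K, so ΔT = 30.00 K.
COP_Carnot = T_H/ΔT = 293.71/30.00 = 9.790.
Resistance heating needs Ẇ_res = Q̇_H = 24800 W; the reversible heat pump needs only Ẇ_hp = Q̇_H/COP = 2533 W.
Saving = 24800 − 2533 = 22270 W.

22000 W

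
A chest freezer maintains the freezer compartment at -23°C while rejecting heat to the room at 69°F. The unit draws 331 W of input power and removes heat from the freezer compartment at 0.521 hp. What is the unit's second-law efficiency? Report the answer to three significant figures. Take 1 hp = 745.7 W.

0.204

Converting, Q̇_C = 0.5210 hp = 388.5 W, so COP_actual = Q̇_C/Ẇ = 388.5/331.0 = 1.174.
In absolute terms T_C = 250.15 K and T_H = 293.71 K, so ΔT = 43.56 K.
COP_Carnot = T_C/ΔT = 250.15/43.56 = 5.743.
η_II = COP_actual/COP_Carnot = 1.174/5.743 = 0.2044.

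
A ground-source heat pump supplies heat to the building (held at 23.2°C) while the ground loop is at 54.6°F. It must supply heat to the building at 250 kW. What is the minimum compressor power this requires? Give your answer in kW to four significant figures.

In absolute terms T_C = 285.71 K and T_H = 296.35 K, so ΔT = 10.64 K.
COP_Carnot = T_H/ΔT = 296.35/10.64 = 27.84.
Ẇ_min = Q̇/COP_Carnot = 250.0/27.84 = 8.980 kW.

8.980 kW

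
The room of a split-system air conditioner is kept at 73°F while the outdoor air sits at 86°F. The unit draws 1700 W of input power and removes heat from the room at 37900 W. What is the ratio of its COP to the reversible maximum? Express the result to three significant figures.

0.544

COP_actual = Q̇_C/Ẇ = 37900/1700 = 22.29.
In absolute terms T_C = 295.93 K and T_H = 303.15 K, so ΔT = 7.222 K.
COP_Carnot = T_C/ΔT = 295.93/7.222 = 40.97.
η_II = COP_actual/COP_Carnot = 22.29/40.97 = 0.5441.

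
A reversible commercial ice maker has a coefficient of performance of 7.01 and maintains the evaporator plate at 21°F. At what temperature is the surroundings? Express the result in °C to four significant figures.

COP_R = T_C/(T_H − T_C) gives T_H − T_C = T_C/COP.
With T_C = 267.04 K, T_H = 267.04 × (1 + 1/7.01) = 305.13 K.
Converting, 305.13 K = 31.98°C.

31.98 °C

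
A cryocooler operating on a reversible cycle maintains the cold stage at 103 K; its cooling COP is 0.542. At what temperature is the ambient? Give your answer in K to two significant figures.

COP_R = T_C/(T_H − T_C) gives T_H − T_C = T_C/COP.
With T_C = 103.00 K, T_H = 103.00 × (1 + 1/0.542) = 293.04 K.

290 K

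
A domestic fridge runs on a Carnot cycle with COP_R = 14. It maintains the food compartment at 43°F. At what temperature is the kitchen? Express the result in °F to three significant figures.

78.9 °F

COP_R = T_C/(T_H − T_C) gives T_H − T_C = T_C/COP.
With T_C = 279.26 K, T_H = 279.26 × (1 + 1/14) = 299.21 K.
Converting, 299.21 K = 78.90°F.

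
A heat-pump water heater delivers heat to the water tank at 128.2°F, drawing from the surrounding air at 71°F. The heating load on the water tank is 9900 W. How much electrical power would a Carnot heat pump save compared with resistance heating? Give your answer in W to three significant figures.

In absolute terms T_C = 294.82 K and T_H = 326.59 K, so ΔT = 31.78 K.
COP_Carnot = T_H/ΔT = 326.59/31.78 = 10.28.
Resistance heating needs Ẇ_res = Q̇_H = 9900 W; the reversible heat pump needs only Ẇ_hp = Q̇_H/COP = 963.3 W.
Saving = 9900 − 963.3 = 8937 W.

8940 W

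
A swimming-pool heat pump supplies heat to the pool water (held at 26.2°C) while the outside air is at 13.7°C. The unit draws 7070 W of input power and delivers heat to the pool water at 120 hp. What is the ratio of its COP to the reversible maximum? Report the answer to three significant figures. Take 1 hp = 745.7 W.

0.529

Converting, Q̇_H = 120.0 hp = 89480 W, so COP_actual = Q̇_H/Ẇ = 89480/7070 = 12.66.
In absolute terms T_C = 286.85 K and T_H = 299.35 K, so ΔT = 12.50 K.
COP_Carnot = T_H/ΔT = 299.35/12.50 = 23.95.
η_II = COP_actual/COP_Carnot = 12.66/23.95 = 0.5285.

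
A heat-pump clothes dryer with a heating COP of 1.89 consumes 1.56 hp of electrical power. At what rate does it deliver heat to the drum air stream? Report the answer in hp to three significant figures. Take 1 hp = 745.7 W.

Q̇_H = COP_HP × Ẇ = 1.89 × 1.560 = 2.948 hp.

2.95 hp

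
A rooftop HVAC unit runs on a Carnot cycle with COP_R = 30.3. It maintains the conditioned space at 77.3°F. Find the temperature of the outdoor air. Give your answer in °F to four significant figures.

95.02 °F

COP_R = T_C/(T_H − T_C) gives T_H − T_C = T_C/COP.
With T_C = 298.32 K, T_H = 298.32 × (1 + 1/30.3) = 308.16 K.
Converting, 308.16 K = 95.02°F.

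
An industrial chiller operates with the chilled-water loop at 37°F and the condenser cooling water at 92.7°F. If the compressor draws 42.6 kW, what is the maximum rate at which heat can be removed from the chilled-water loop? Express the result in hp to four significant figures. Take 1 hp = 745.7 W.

In absolute terms T_C = 275.93 K and T_H = 306.87 K, so ΔT = 30.94 K.
COP_Carnot = T_C/ΔT = 275.93/30.94 = 8.917.
Q̇_max = COP_Carnot × Ẇ = 8.917 × 42.60 kW = 379.9 kW = 509.4 hp.

509.4 hp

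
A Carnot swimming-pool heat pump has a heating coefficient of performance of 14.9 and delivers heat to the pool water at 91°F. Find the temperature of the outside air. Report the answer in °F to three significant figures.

COP_HP = T_H/(T_H − T_C) gives T_H − T_C = T_H/COP.
With T_H = 305.93 K, T_C = 305.93 × (1 − 1/14.9) = 285.40 K.
Converting, 285.40 K = 54.04°F.

54.0 °F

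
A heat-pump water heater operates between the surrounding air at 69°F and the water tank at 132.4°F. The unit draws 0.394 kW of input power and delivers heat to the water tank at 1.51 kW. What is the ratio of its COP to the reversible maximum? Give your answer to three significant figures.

0.410

COP_actual = Q̇_H/Ẇ = 1.510/0.3940 = 3.832.
In absolute terms T_C = 293.71 K and T_H = 328.93 K, so ΔT = 35.22 K.
COP_Carnot = T_H/ΔT = 328.93/35.22 = 9.339.
η_II = COP_actual/COP_Carnot = 3.832/9.339 = 0.4104.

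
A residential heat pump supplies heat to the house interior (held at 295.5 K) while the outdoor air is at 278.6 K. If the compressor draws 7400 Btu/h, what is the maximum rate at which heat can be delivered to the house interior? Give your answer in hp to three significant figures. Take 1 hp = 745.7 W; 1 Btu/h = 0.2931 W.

The reservoir spacing is ΔT = 295.5 − 278.6 = 16.90 K.
COP_Carnot = T_H/ΔT = 295.50/16.90 = 17.49.
Q̇_max = COP_Carnot × Ẇ = 17.49 × 7400 Btu/h = 129400 Btu/h = 50.86 hp.

50.9 hp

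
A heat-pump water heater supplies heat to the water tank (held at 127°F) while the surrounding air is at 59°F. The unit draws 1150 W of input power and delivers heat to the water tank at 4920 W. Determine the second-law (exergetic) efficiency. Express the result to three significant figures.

COP_actual = Q̇_H/Ẇ = 4920/1150 = 4.278.
In absolute terms T_C = 288.15 K and T_H = 325.93 K, so ΔT = 37.78 K.
COP_Carnot = T_H/ΔT = 325.93/37.78 = 8.628.
η_II = COP_actual/COP_Carnot = 4.278/8.628 = 0.4959.

0.496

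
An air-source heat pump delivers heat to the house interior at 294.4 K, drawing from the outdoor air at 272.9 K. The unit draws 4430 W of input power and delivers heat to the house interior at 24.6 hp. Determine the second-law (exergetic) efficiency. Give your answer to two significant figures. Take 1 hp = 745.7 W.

Converting, Q̇_H = 24.60 hp = 18340 W, so COP_actual = Q̇_H/Ẇ = 18340/4430 = 4.141.
The reservoir spacing is ΔT = 294.4 − 272.9 = 21.50 K.
COP_Carnot = T_H/ΔT = 294.40/21.50 = 13.69.
η_II = COP_actual/COP_Carnot = 4.141/13.69 = 0.3024.

0.30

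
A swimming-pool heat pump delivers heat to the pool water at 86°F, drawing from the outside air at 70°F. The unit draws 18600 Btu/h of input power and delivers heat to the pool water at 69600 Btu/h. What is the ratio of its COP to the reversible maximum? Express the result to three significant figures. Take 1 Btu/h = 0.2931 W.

0.110

COP_actual = Q̇_H/Ẇ = 69600/18600 = 3.742.
In absolute terms T_C = 294.26 K and T_H = 303.15 K, so ΔT = 8.889 K.
COP_Carnot = T_H/ΔT = 303.15/8.889 = 34.10.
η_II = COP_actual/COP_Carnot = 3.742/34.10 = 0.1097.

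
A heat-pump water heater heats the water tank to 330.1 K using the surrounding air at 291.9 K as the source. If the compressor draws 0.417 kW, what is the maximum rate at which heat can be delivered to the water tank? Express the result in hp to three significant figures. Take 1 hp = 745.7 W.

The reservoir spacing is ΔT = 330.1 − 291.9 = 38.20 K.
COP_Carnot = T_H/ΔT = 330.10/38.20 = 8.641.
Q̇_max = COP_Carnot × Ẇ = 8.641 × 0.4170 kW = 3.603 kW = 4.832 hp.

4.83 hp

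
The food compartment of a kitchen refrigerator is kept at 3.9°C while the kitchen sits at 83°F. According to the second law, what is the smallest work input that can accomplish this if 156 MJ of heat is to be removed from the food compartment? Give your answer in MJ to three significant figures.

In absolute terms T_C = 277.05 K and T_H = 301.48 K, so ΔT = 24.43 K.
The reversible limit is COP_R = T_C/ΔT = 11.34, so W_min = Q_C/COP = Q_C·ΔT/T_C.
W_min = 156.0 × 24.43/277.05 = 13.76 MJ.

13.8 MJ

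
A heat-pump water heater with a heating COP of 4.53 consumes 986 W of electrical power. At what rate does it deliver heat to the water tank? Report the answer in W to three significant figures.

4470 W

Q̇_H = COP_HP × Ẇ = 4.53 × 986.0 = 4467 W.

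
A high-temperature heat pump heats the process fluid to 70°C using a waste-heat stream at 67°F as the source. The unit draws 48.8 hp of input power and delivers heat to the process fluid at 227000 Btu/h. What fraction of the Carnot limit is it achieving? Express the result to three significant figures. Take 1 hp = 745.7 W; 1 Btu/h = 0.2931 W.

Converting, Q̇_H = 227000 Btu/h = 89.22 hp, so COP_actual = Q̇_H/Ẇ = 89.22/48.80 = 1.828.
In absolute terms T_C = 292.59 K and T_H = 343.15 K, so ΔT = 50.56 K.
COP_Carnot = T_H/ΔT = 343.15/50.56 = 6.788.
η_II = COP_actual/COP_Carnot = 1.828/6.788 = 0.2694.

0.269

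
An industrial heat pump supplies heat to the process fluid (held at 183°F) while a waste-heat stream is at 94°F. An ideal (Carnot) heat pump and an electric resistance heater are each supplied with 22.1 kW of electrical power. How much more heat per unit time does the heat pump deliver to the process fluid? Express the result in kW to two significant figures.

140 kW

In absolute terms T_C = 307.59 K and T_H = 357.04 K, so ΔT = 49.44 K.
COP_Carnot = T_H/ΔT = 357.04/49.44 = 7.221.
The heat pump delivers Q̇_H = COP × Ẇ = 159.6 kW; the resistance heater delivers Ẇ = 22.10 kW.
Extra = (COP − 1)·Ẇ = 137.5 kW.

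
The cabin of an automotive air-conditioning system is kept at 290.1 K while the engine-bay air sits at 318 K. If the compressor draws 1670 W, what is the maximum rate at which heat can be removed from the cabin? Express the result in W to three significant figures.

17400 W

The reservoir spacing is ΔT = 318 − 290.1 = 27.90 K.
COP_Carnot = T_C/ΔT = 290.10/27.90 = 10.40.
Q̇_max = COP_Carnot × Ẇ = 10.40 × 1670 W = 17360 W.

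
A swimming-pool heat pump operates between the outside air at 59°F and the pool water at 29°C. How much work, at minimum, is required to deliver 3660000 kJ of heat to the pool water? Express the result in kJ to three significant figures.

In absolute terms T_C = 288.15 K and T_H = 302.15 K, so ΔT = 14.00 K.
The reversible limit is COP_HP = T_H/ΔT = 21.58, so W_min = Q_H/COP = Q_H·ΔT/T_H.
W_min = 3660000 × 14.00/302.15 = 169600 kJ.

170000 kJ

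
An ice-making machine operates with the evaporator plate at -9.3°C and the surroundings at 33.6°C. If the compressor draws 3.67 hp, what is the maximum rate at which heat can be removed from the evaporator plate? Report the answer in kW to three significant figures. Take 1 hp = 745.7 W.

16.8 kW

In absolute terms T_C = 263.85 K and T_H = 306.75 K, so ΔT = 42.90 K.
COP_Carnot = T_C/ΔT = 263.85/42.90 = 6.150.
Q̇_max = COP_Carnot × Ẇ = 6.150 × 3.670 hp = 22.57 hp = 16.83 kW.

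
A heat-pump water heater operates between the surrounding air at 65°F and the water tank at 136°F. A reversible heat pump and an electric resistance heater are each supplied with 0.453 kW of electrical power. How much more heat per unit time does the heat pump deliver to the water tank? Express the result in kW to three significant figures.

3.35 kW

In absolute terms T_C = 291.48 K and T_H = 330.93 K, so ΔT = 39.44 K.
COP_Carnot = T_H/ΔT = 330.93/39.44 = 8.390.
The heat pump delivers Q̇_H = COP × Ẇ = 3.801 kW; the resistance heater delivers Ẇ = 0.4530 kW.
Extra = (COP − 1)·Ẇ = 3.348 kW.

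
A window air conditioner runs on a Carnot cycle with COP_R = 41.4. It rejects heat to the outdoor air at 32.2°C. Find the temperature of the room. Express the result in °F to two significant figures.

77 °F

For a Carnot refrigerator COP_R = T_C/(T_H − T_C), so T_C = COP·T_H/(1 + COP).
With T_H = 305.35 K, T_C = 41.4 × 305.35/42.40 = 298.15 K.
Converting, 298.15 K = 77.00°F.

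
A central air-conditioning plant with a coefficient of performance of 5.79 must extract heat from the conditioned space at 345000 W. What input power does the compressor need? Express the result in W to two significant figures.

Ẇ = Q̇_C/COP = 345000/5.79 = 59590 W.

60000 W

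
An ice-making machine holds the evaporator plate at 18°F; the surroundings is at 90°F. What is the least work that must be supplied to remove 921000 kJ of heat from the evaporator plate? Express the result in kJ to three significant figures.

139000 kJ

In absolute terms T_C = 265.37 K and T_H = 305.37 K, so ΔT = 40.00 K.
The reversible limit is COP_R = T_C/ΔT = 6.634, so W_min = Q_C/COP = Q_C·ΔT/T_C.
W_min = 921000 × 40.00/265.37 = 138800 kJ.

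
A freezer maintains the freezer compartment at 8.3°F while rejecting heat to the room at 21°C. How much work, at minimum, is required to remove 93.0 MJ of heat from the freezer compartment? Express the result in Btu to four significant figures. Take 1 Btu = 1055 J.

11580 Btu

In absolute terms T_C = 259.98 K and T_H = 294.15 K, so ΔT = 34.17 K.
The reversible limit is COP_R = T_C/ΔT = 7.609, so W_min = Q_C/COP = Q_C·ΔT/T_C.
W_min = 93.00 × 34.17/259.98 = 12.22 MJ = 11580 Btu.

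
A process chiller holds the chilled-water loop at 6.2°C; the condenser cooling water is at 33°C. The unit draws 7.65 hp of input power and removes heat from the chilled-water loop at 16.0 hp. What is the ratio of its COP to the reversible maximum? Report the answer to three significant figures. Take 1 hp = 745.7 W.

COP_actual = Q̇_C/Ẇ = 16.00/7.650 = 2.092.
In absolute terms T_C = 279.35 K and T_H = 306.15 K, so ΔT = 26.80 K.
COP_Carnot = T_C/ΔT = 279.35/26.80 = 10.42.
η_II = COP_actual/COP_Carnot = 2.092/10.42 = 0.2007.

0.201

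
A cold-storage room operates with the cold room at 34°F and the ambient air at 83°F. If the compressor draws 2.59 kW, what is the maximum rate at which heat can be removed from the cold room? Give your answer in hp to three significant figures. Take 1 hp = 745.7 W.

35.0 hp

In absolute terms T_C = 274.26 K and T_H = 301.48 K, so ΔT = 27.22 K.
COP_Carnot = T_C/ΔT = 274.26/27.22 = 10.07.
Q̇_max = COP_Carnot × Ẇ = 10.07 × 2.590 kW = 26.09 kW = 34.99 hp.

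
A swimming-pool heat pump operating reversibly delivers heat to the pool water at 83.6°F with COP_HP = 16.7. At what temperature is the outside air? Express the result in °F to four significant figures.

51.07 °F

COP_HP = T_H/(T_H − T_C) gives T_H − T_C = T_H/COP.
With T_H = 301.82 K, T_C = 301.82 × (1 − 1/16.7) = 283.74 K.
Converting, 283.74 K = 51.07°F.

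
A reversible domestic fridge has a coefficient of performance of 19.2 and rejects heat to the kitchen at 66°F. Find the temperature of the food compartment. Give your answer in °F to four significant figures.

39.98 °F

For a Carnot refrigerator COP_R = T_C/(T_H − T_C), so T_C = COP·T_H/(1 + COP).
With T_H = 292.04 K, T_C = 19.2 × 292.04/20.20 = 277.58 K.
Converting, 277.58 K = 39.98°F.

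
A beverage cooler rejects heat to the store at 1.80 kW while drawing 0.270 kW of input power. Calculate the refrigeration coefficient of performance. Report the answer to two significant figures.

The first law gives Q̇_H = Q̇_C + Ẇ, so the three rates are Q̇_C = 1.530, Q̇_H = 1.800, Ẇ = 0.2700 kW.
COP_R = Q̇_C/Ẇ = 1.530/0.2700 = 5.667.

5.7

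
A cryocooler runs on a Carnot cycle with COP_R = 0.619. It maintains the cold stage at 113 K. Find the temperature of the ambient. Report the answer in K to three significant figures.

296 K

COP_R = T_C/(T_H − T_C) gives T_H − T_C = T_C/COP.
With T_C = 113.00 K, T_H = 113.00 × (1 + 1/0.619) = 295.55 K.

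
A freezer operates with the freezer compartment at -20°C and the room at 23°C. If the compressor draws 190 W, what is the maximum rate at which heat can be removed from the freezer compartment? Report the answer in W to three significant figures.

1120 W

In absolute terms T_C = 253.15 K and T_H = 296.15 K, so ΔT = 43.00 K.
COP_Carnot = T_C/ΔT = 253.15/43.00 = 5.887.
Q̇_max = COP_Carnot × Ẇ = 5.887 × 190.0 W = 1119 W.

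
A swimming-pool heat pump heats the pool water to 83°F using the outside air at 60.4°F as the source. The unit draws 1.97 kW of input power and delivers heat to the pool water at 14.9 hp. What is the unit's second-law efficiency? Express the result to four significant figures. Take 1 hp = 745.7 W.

Converting, Q̇_H = 14.90 hp = 11.11 kW, so COP_actual = Q̇_H/Ẇ = 11.11/1.970 = 5.640.
In absolute terms T_C = 288.93 K and T_H = 301.48 K, so ΔT = 12.56 K.
COP_Carnot = T_H/ΔT = 301.48/12.56 = 24.01.
η_II = COP_actual/COP_Carnot = 5.640/24.01 = 0.2349.

0.2349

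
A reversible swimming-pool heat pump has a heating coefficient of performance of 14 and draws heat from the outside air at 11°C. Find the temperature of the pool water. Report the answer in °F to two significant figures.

91 °F

COP_HP = T_H/(T_H − T_C) rearranges to T_H = COP·T_C/(COP − 1).
With T_C = 284.15 K, T_H = 14 × 284.15/13.00 = 306.01 K.
Converting, 306.01 K = 91.14°F.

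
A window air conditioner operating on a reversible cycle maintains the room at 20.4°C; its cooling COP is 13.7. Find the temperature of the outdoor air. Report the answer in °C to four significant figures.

41.83 °C

COP_R = T_C/(T_H − T_C) gives T_H − T_C = T_C/COP.
With T_C = 293.55 K, T_H = 293.55 × (1 + 1/13.7) = 314.98 K.
Converting, 314.98 K = 41.83°C.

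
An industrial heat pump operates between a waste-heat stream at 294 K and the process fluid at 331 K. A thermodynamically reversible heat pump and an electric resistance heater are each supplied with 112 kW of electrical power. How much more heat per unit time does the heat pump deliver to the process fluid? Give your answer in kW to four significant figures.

889.9 kW

The reservoir spacing is ΔT = 331 − 294 = 37.00 K.
COP_Carnot = T_H/ΔT = 331.00/37.00 = 8.946.
The heat pump delivers Q̇_H = COP × Ẇ = 1002 kW; the resistance heater delivers Ẇ = 112.0 kW.
Extra = (COP − 1)·Ẇ = 889.9 kW.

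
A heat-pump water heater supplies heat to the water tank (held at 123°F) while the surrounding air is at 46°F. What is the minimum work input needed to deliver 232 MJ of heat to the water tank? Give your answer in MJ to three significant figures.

In absolute terms T_C = 280.93 K and T_H = 323.71 K, so ΔT = 42.78 K.
The reversible limit is COP_HP = T_H/ΔT = 7.567, so W_min = Q_H/COP = Q_H·ΔT/T_H.
W_min = 232.0 × 42.78/323.71 = 30.66 MJ.

30.7 MJ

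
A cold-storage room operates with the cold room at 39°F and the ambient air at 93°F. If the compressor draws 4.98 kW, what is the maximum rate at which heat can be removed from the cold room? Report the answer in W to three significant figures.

46000 W

In absolute terms T_C = 277.04 K and T_H = 307.04 K, so ΔT = 30.00 K.
COP_Carnot = T_C/ΔT = 277.04/30.00 = 9.235.
Q̇_max = COP_Carnot × Ẇ = 9.235 × 4.980 kW = 45.99 kW = 45990 W.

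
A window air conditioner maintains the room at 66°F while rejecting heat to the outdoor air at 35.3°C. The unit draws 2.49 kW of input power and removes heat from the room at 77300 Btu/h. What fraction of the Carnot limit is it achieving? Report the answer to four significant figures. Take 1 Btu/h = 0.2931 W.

0.5113

Converting, Q̇_C = 77300 Btu/h = 22.66 kW, so COP_actual = Q̇_C/Ẇ = 22.66/2.490 = 9.099.
In absolute terms T_C = 292.04 K and T_H = 308.45 K, so ΔT = 16.41 K.
COP_Carnot = T_C/ΔT = 292.04/16.41 = 17.80.
η_II = COP_actual/COP_Carnot = 9.099/17.80 = 0.5113.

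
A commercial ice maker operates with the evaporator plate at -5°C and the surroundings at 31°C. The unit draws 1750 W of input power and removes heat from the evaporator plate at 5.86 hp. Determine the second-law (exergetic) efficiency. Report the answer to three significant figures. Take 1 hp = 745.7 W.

Converting, Q̇_C = 5.860 hp = 4370 W, so COP_actual = Q̇_C/Ẇ = 4370/1750 = 2.497.
In absolute terms T_C = 268.15 K and T_H = 304.15 K, so ΔT = 36.00 K.
COP_Carnot = T_C/ΔT = 268.15/36.00 = 7.449.
η_II = COP_actual/COP_Carnot = 2.497/7.449 = 0.3352.

0.335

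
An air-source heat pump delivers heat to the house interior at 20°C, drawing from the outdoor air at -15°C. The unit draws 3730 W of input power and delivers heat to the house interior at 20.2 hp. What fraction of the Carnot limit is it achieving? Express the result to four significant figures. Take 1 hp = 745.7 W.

Converting, Q̇_H = 20.20 hp = 15060 W, so COP_actual = Q̇_H/Ẇ = 15060/3730 = 4.038.
In absolute terms T_C = 258.15 K and T_H = 293.15 K, so ΔT = 35.00 K.
COP_Carnot = T_H/ΔT = 293.15/35.00 = 8.376.
η_II = COP_actual/COP_Carnot = 4.038/8.376 = 0.4822.

0.4822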